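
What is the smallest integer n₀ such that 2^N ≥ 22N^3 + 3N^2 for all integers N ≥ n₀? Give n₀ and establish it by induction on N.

At N = 16: 65536 < 90880, so the inequality fails and n₀ ≥ 17. We prove 2^N ≥ 22N^3 + 3N^2 for all N ≥ 17.
Base step (N = 17): 2^N = 131072 and 22N^3 + 3N^2 = 108953, so 131072 ≥ 108953.
Inductive step: assume the claim holds for N = m, so 2^m ≥ 22m^3 + 3m^2.
Then 2^(m + 1) = 2·(2^m) ≥ 2·(22m^3 + 3m^2).
Also, for m ≥ 17 we have 2·(22m^3 + 3m^2) ≥ 22(m+1)^3 + 3(m+1)^2, since 2·(22m^3 + 3m^2) − (22(m+1)^3 + 3(m+1)^2) = 22m^3 - 63m^2 - 72m - 25, which is nonnegative for all m ≥ 17.
Combining, 2^(m + 1) ≥ 22(m+1)^3 + 3(m+1)^2.
By induction, the statement is established for all N ≥ 17.
Hence the smallest such n₀ is 17.

n₀ = 17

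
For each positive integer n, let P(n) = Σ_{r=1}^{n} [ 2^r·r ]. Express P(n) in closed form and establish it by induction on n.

We claim P(n) = 2·2^n(n - 1) + 2 for all n ≥ 1.
Base step (n = 1): P(1) = 2, and the closed form gives 2. They agree.
Inductive step: suppose the statement holds for some r ≥ 1, so P(r) = 2·2^r(r - 1) + 2.
Then P(r+1) = P(r) + (2^(r + 1)(r + 1)) = (2·2^r(r - 1) + 2) + (2^(r + 1)(r + 1)).
Simplifying, P(r+1) = 4·2^r·r + 2 = 2·2^(r+1)((r+1) - 1) + 2,
which is the closed form with n = r+1.
By induction, the statement is established for all n ≥ 1.

P(n) = 2·2^n(n - 1) + 2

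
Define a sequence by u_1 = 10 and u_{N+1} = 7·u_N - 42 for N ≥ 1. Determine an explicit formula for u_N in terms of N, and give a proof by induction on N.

Computing the first terms: u_1 = 10, u_2 = 28, u_3 = 154. This suggests u_N = 3·7^(N - 1) + 7.
Base case (N = 1): the formula gives 10 = 10 = u_1.
Suppose the result is true for N = p, so u_p = 3·7^(p - 1) + 7.
Then u_{p+1} = 7·u_p - 42 = 7·(3·7^(p - 1) + 7) - 42 = 3·7^p + 7 = 3·7^((p+1) - 1) + 7,
which is the claimed formula at N = p+1.
This completes the induction.

u_N = 3·7^(N - 1) + 7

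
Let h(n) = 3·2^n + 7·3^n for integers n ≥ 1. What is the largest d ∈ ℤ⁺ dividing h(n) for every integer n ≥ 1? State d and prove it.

Computing the first values: h(1) = 27 and h(2) = 75; gcd(27, 75) = 3, so d ≤ 3.
We prove 3 | 3·2^n + 7·3^n for all n ≥ 1 by induction on n.
Base case (n = 1): h(1) = 27 = 3·(9), so 3 | h(1).
Suppose the result is true for n = j, i.e. 3 | h(j). Then
h(j+1) − 3·h(j) = (3·2^(j+1) + 7·3^(j+1)) − 3·(3·2^j + 7·3^j) = (3)·2^j·(2 − 3) = (-3)·2^j. Since 3 | h(j) by the inductive hypothesis, 3 | 3·h(j); and 3 | -3 since -3 = 3·-1. Therefore 3 | h(j+1).
This completes the induction.
Therefore the largest such d is 3.

d = 3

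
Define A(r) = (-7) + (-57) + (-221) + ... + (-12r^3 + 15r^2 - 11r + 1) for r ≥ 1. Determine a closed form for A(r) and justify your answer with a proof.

A(r) = -r(3r^3 + r^2 + r + 2)

We claim A(r) = -r(3r^3 + r^2 + r + 2) for all r ≥ 1.
Base step (r = 1): A(1) = -7, and the closed form gives -7. They agree.
Suppose the result is true for r = p, so A(p) = p(-3p^3 - p^2 - p - 2).
Then A(p+1) = A(p) + (-12p^3 - 21p^2 - 17p - 7) = (p(-3p^3 - p^2 - p - 2)) + (-12p^3 - 21p^2 - 17p - 7).
Simplifying, A(p+1) = -(p + 1)(3p^3 + 10p^2 + 12p + 7) = -(p+1)(3(p+1)^3 + (p+1)^2 + (p+1) + 2),
which is the closed form with r = p+1.
This completes the induction.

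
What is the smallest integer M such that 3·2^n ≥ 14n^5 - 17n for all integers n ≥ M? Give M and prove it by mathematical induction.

M = 26

At n = 25: 100663296 < 136718325, so the inequality fails and M ≥ 26. We prove 3·2^n ≥ 14n^5 - 17n for all n ≥ 26.
Base step (n = 26): 3·2^n = 201326592 and 14n^5 - 17n = 166338822, so 201326592 ≥ 166338822.
Inductive step: suppose the statement holds for some k ≥ 26, so 3·2^k ≥ 14k^5 - 17k.
Then 3·2^(k + 1) = 2·(3·2^k) ≥ 2·(14k^5 - 17k).
Also, for k ≥ 26 we have 2·(14k^5 - 17k) ≥ 14(k+1)^5 - 17(k+1), since 2·(14k^5 - 17k) − (14(k+1)^5 - 17(k+1)) = 14k^5 - 70k^4 - 140k^3 - 140k^2 - 87k + 3, which is nonnegative for all k ≥ 26.
Combining, 3·2^(k + 1) ≥ 14(k+1)^5 - 17(k+1).
By induction, the statement is established for all n ≥ 26.
Hence the smallest such M is 26.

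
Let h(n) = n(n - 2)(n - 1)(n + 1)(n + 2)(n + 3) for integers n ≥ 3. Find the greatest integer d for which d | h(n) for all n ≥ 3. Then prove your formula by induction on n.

Computing the first values: h(3) = 720 and h(4) = 5040; gcd(720, 5040) = 720, so d ≤ 720.
We prove 720 | n(n - 2)(n - 1)(n + 1)(n + 2)(n + 3) for all n ≥ 3 by induction on n.
When n = 3: h(3) = 720 = 720·(1), so 720 | h(3).
Suppose the result is true for n = k, i.e. 720 | h(k). Then
h(k+1) − h(k) = (k-1)·k·(k+1)·(k+2)·(k+3)·(k+4) − (k-2)·(k-1)·k·(k+1)·(k+2)·(k+3) = (k-1)·k·(k+1)·(k+2)·(k+3)·[(k+4) − (k-2)] = 6·(k-1)·k·(k+1)·(k+2)·(k+3). The product of 5 consecutive integers is divisible by (5)! = 120, so h(k+1) − h(k) is divisible by 6·120 = 720. By the inductive hypothesis 720 | h(k), hence 720 | h(k+1).
By the principle of mathematical induction, the result holds for all n ≥ 3.
Therefore the largest such d is 720.

d = 720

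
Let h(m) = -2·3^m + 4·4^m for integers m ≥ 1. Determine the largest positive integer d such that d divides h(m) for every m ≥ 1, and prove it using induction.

d = 2

Computing the first values: h(1) = 10 and h(2) = 46; gcd(10, 46) = 2, so d ≤ 2.
We prove 2 | -2·3^m + 4·4^m for all m ≥ 1 by induction on m.
For the base case m = 1: h(1) = 10 = 2·(5), so 2 | h(1).
Inductive step: assume the claim holds for m = r, i.e. 2 | h(r). Then
h(r+1) − 4·h(r) = (-2·3^(r+1) + 4·4^(r+1)) − 4·(-2·3^r + 4·4^r) = (-2)·3^r·(3 − 4) = (2)·3^r. Since 2 | h(r) by the inductive hypothesis, 2 | 4·h(r); and 2 | 2 since 2 = 2·1. Therefore 2 | h(r+1).
Hence, by induction on m, the claim holds for every m ≥ 1.
Therefore the largest such d is 2.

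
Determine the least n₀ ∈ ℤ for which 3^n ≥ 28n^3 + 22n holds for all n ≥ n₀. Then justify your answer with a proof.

At n = 9: 19683 < 20610, so the inequality fails and n₀ ≥ 10. We prove 3^n ≥ 28n^3 + 22n for all n ≥ 10.
Base case (n = 10): 3^n = 59049 and 28n^3 + 22n = 28220, so 59049 ≥ 28220.
For the inductive step, assume it holds for an arbitrary r ≥ 10, so 3^r ≥ 28r^3 + 22r.
Then 3^(r + 1) = 3·(3^r) ≥ 3·(28r^3 + 22r).
Also, for r ≥ 10 we have 3·(28r^3 + 22r) ≥ 28(r+1)^3 + 22(r+1), since 3·(28r^3 + 22r) − (28(r+1)^3 + 22(r+1)) = 56r^3 - 84r^2 - 40r - 50, which is nonnegative for all r ≥ 10.
Combining, 3^(r + 1) ≥ 28(r+1)^3 + 22(r+1).
By the principle of mathematical induction, the result holds for all n ≥ 10.
Hence the smallest such n₀ is 10.

n₀ = 10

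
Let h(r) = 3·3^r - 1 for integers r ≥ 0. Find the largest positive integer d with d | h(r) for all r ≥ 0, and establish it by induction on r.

Computing the first values: h(0) = 2 and h(1) = 8; gcd(2, 8) = 2, so d ≤ 2.
We prove 2 | 3·3^r - 1 for all r ≥ 0 by induction on r.
For the base case r = 0: h(0) = 2 = 2·(1), so 2 | h(0).
Suppose the result is true for r = p, i.e. 2 | h(p). Then
h(p+1) = 3·3^(p+1) - 1 = 3·(3·3^p - 1) + 2 = 3·h(p) + 2. The first term is divisible by 2 by the inductive hypothesis, and 2 is divisible by 2. Hence 2 | h(p+1).
This completes the induction.
Therefore the largest such d is 2.

d = 2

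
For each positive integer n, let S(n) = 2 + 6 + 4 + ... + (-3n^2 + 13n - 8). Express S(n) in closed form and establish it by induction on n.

S(n) = -n(n^2 - 5n + 2)

We claim S(n) = -n(n^2 - 5n + 2) for all n ≥ 1.
When n = 1: S(1) = 2, and the closed form gives 2. They agree.
For the inductive step, assume it holds for an arbitrary m ≥ 1, so S(m) = m(-m^2 + 5m - 2).
Then S(m+1) = S(m) + (-3m^2 + 7m + 2) = (m(-m^2 + 5m - 2)) + (-3m^2 + 7m + 2).
Simplifying, S(m+1) = -(m + 1)(m^2 - 3m - 2) = -(m+1)((m+1)^2 - 5(m+1) + 2),
which is the closed form with n = m+1.
This completes the induction.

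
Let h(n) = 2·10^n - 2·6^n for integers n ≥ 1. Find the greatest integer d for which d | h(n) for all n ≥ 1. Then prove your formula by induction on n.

Computing the first values: h(1) = 8 and h(2) = 128; gcd(8, 128) = 8, so d ≤ 8.
We prove 8 | 2·10^n - 2·6^n for all n ≥ 1 by induction on n.
When n = 1: h(1) = 8 = 8·(1), so 8 | h(1).
Inductive step: suppose the statement holds for some j ≥ 1, i.e. 8 | h(j). Then
h(j+1) − 10·h(j) = (2·10^(j+1) - 2·6^(j+1)) − 10·(2·10^j - 2·6^j) = (-2)·6^j·(6 − 10) = (8)·6^j. Since 8 | h(j) by the inductive hypothesis, 8 | 10·h(j); and 8 | 8 since 8 = 8·1. Therefore 8 | h(j+1).
Hence, by induction on n, the claim holds for every n ≥ 1.
Therefore the largest such d is 8.

d = 8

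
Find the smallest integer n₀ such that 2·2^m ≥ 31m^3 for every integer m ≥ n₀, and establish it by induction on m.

At m = 15: 65536 < 104625, so the inequality fails and n₀ ≥ 16. We prove 2·2^m ≥ 31m^3 for all m ≥ 16.
When m = 16: 2·2^m = 131072 and 31m^3 = 126976, so 131072 ≥ 126976.
Inductive step: suppose the statement holds for some r ≥ 16, so 2·2^r ≥ 31r^3.
Then 2·2^(r + 1) = 2·(2·2^r) ≥ 2·(31r^3).
Also, for r ≥ 16 we have 2·(31r^3) ≥ 31(r+1)^3, since 2 ≥ (1 + 1/r)^3 for all r ≥ 16.
Combining, 2·2^(r + 1) ≥ 31(r+1)^3.
By induction, the statement is established for all m ≥ 16.
Hence the smallest such n₀ is 16.

n₀ = 16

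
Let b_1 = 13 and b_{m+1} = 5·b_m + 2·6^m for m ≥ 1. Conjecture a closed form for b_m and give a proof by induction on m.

Computing the first terms: b_1 = 13, b_2 = 77, b_3 = 457. This suggests b_m = 5^(m - 1) + 2·6^m.
Base step (m = 1): the formula gives 13 = 13 = b_1.
For the inductive step, assume it holds for an arbitrary j ≥ 1, so b_j = 5^(j - 1) + 2·6^j.
Then b_{j+1} = 5·b_j + 2·6^j = 5·(5^(j - 1) + 2·6^j) + 2·6^j = 5^j + 2·6^(j + 1) = 5^((j+1) - 1) + 2·6^(j+1),
which is the claimed formula at m = j+1.
This completes the induction.

b_m = 5^(m - 1) + 2·6^m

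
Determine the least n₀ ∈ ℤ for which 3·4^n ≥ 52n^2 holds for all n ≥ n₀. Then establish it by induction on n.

At n = 4: 768 < 832, so the inequality fails and n₀ ≥ 5. We prove 3·4^n ≥ 52n^2 for all n ≥ 5.
For the base case n = 5: 3·4^n = 3072 and 52n^2 = 1300, so 3072 ≥ 1300.
Suppose the result is true for n = r, so 3·4^r ≥ 52r^2.
Then 3·4^(r + 1) = 4·(3·4^r) ≥ 4·(52r^2).
Also, for r ≥ 5 we have 4·(52r^2) ≥ 52(r+1)^2, since 4 ≥ (1 + 1/r)^2 for all r ≥ 5.
Combining, 3·4^(r + 1) ≥ 52(r+1)^2.
By induction, the statement is established for all n ≥ 5.
Hence the smallest such n₀ is 5.

n₀ = 5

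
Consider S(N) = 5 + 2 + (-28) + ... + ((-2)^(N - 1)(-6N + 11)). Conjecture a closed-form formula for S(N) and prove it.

S(N) = (-2)^N(2N - 3) + 3

We claim S(N) = (-2)^N(2N - 3) + 3 for all N ≥ 1.
Base case (N = 1): S(1) = 5, and the closed form gives 5. They agree.
For the inductive step, assume it holds for an arbitrary k ≥ 1, so S(k) = (-2)^k(2k - 3) + 3.
Then S(k+1) = S(k) + ((-2)^k(-6k + 5)) = ((-2)^k(2k - 3) + 3) + ((-2)^k(-6k + 5)).
Simplifying, S(k+1) = -(-2)^(k + 1) - (-2)^(k + 2)k + 3 = (-2)^(k+1)(2(k+1) - 3) + 3,
which is the closed form with N = k+1.
Hence, by induction on N, the claim holds for every N ≥ 1.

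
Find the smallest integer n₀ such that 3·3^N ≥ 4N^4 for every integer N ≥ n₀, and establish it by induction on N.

n₀ = 8

At N = 7: 6561 < 9604, so the inequality fails and n₀ ≥ 8. We prove 3·3^N ≥ 4N^4 for all N ≥ 8.
Base case (N = 8): 3·3^N = 19683 and 4N^4 = 16384, so 19683 ≥ 16384.
Inductive step: assume the claim holds for N = p, so 3·3^p ≥ 4p^4.
Then 3·3^(p + 1) = 3·(3·3^p) ≥ 3·(4p^4).
Also, for p ≥ 8 we have 3·(4p^4) ≥ 4(p+1)^4, since 3 ≥ (1 + 1/p)^4 for all p ≥ 8.
Combining, 3·3^(p + 1) ≥ 4(p+1)^4.
Hence, by induction on N, the claim holds for every N ≥ 8.
Hence the smallest such n₀ is 8.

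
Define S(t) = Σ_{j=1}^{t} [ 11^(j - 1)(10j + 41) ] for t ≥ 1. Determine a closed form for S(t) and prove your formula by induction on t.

We claim S(t) = 11^t(t + 4) - 4 for all t ≥ 1.
Base case (t = 1): S(1) = 51, and the closed form gives 51. They agree.
For the inductive step, assume it holds for an arbitrary j ≥ 1, so S(j) = 11^j(j + 4) - 4.
Then S(j+1) = S(j) + (11^j(10j + 51)) = (11^j(j + 4) - 4) + (11^j(10j + 51)).
Simplifying, S(j+1) = 11·11^j·j + 55·11^j - 4 = 11^(j+1)((j+1) + 4) - 4,
which is the closed form with t = j+1.
Hence, by induction on t, the claim holds for every t ≥ 1.

S(t) = 11^t(t + 4) - 4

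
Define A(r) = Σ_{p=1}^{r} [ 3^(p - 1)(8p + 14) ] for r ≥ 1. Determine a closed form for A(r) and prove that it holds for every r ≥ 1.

A(r) = 3^r(4r + 5) - 5

We claim A(r) = 3^r(4r + 5) - 5 for all r ≥ 1.
When r = 1: A(1) = 22, and the closed form gives 22. They agree.
Inductive step: assume the claim holds for r = p, so A(p) = 3^p(4p + 5) - 5.
Then A(p+1) = A(p) + (3^p(8p + 22)) = (3^p(4p + 5) - 5) + (3^p(8p + 22)).
Simplifying, A(p+1) = 12·3^p·p + 27·3^p - 5 = 3^(p+1)(4(p+1) + 5) - 5,
which is the closed form with r = p+1.
By induction, the statement is established for all r ≥ 1.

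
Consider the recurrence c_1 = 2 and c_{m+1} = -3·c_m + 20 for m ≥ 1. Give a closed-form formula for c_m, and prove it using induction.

Computing the first terms: c_1 = 2, c_2 = 14, c_3 = -22. This suggests c_m = (-3)^m + 5.
When m = 1: the formula gives 2 = 2 = c_1.
Inductive step: assume the claim holds for m = j, so c_j = (-3)^j + 5.
Then c_{j+1} = -3·c_j + 20 = -3·((-3)^j + 5) + 20 = (-3)^(j + 1) + 5,
which is the claimed formula at m = j+1.
This completes the induction.

c_m = (-3)^m + 5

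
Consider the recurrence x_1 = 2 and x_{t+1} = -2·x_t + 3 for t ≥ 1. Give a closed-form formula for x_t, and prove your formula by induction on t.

Computing the first terms: x_1 = 2, x_2 = -1, x_3 = 5. This suggests x_t = (-2)^(t - 1) + 1.
Base case (t = 1): the formula gives 2 = 2 = x_1.
For the inductive step, assume it holds for an arbitrary p ≥ 1, so x_p = (-2)^(p - 1) + 1.
Then x_{p+1} = -2·x_p + 3 = -2·((-2)^(p - 1) + 1) + 3 = (-2)^p + 1 = (-2)^((p+1) - 1) + 1,
which is the claimed formula at t = p+1.
This completes the induction.

x_t = (-2)^(t - 1) + 1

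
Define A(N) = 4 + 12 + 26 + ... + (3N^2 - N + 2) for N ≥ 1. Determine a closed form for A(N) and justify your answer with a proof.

We claim A(N) = N(N^2 + N + 2) for all N ≥ 1.
When N = 1: A(1) = 4, and the closed form gives 4. They agree.
For the inductive step, assume it holds for an arbitrary r ≥ 1, so A(r) = r(r^2 + r + 2).
Then A(r+1) = A(r) + (-r + 3(r + 1)^2 + 1) = (r(r^2 + r + 2)) + (-r + 3(r + 1)^2 + 1).
Simplifying, A(r+1) = (r + 1)(r^2 + 3r + 4) = (r+1)((r+1)^2 + (r+1) + 2),
which is the closed form with N = r+1.
This completes the induction.

A(N) = N(N^2 + N + 2)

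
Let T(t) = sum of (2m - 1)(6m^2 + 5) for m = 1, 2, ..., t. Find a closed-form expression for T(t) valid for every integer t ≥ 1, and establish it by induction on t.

We claim T(t) = t(3t^3 + 4t^2 + 5t - 1) for all t ≥ 1.
Base case (t = 1): T(1) = 11, and the closed form gives 11. They agree.
For the inductive step, assume it holds for an arbitrary m ≥ 1, so T(m) = m(3m^3 + 4m^2 + 5m - 1).
Then T(m+1) = T(m) + ((2m + 1)(6(m + 1)^2 + 5)) = (m(3m^3 + 4m^2 + 5m - 1)) + ((2m + 1)(6(m + 1)^2 + 5)).
Simplifying, T(m+1) = (m + 1)(3m^3 + 13m^2 + 22m + 11) = (m+1)(3(m+1)^3 + 4(m+1)^2 + 5(m+1) - 1),
which is the closed form with t = m+1.
By the principle of mathematical induction, the result holds for all t ≥ 1.

T(t) = t(3t^3 + 4t^2 + 5t - 1)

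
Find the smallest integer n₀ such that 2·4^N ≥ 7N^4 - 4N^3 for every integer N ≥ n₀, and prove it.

At N = 6: 8192 < 8208, so the inequality fails and n₀ ≥ 7. We prove 2·4^N ≥ 7N^4 - 4N^3 for all N ≥ 7.
When N = 7: 2·4^N = 32768 and 7N^4 - 4N^3 = 15435, so 32768 ≥ 15435.
Inductive step: assume the claim holds for N = p, so 2·4^p ≥ 7p^4 - 4p^3.
Then 2·4^(p + 1) = 4·(2·4^p) ≥ 4·(7p^4 - 4p^3).
Also, for p ≥ 7 we have 4·(7p^4 - 4p^3) ≥ 7(p+1)^4 - 4(p+1)^3, since 4·(7p^4 - 4p^3) − (7(p+1)^4 - 4(p+1)^3) = 21p^4 - 40p^3 - 30p^2 - 16p - 3, which is nonnegative for all p ≥ 7.
Combining, 2·4^(p + 1) ≥ 7(p+1)^4 - 4(p+1)^3.
This completes the induction.
Hence the smallest such n₀ is 7.

n₀ = 7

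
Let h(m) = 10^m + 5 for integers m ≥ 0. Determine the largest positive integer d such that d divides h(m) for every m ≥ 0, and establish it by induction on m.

d = 3

Computing the first values: h(0) = 6 and h(1) = 15; gcd(6, 15) = 3, so d ≤ 3.
We prove 3 | 10^m + 5 for all m ≥ 0 by induction on m.
When m = 0: h(0) = 6 = 3·(2), so 3 | h(0).
Inductive step: suppose the statement holds for some k ≥ 0, i.e. 3 | h(k). Then
h(k+1) = 10^(k+1) + 5 = 10·(10^k + 5) - 45 = 10·h(k) - 45. The first term is divisible by 3 by the inductive hypothesis, and -45 is divisible by 3. Hence 3 | h(k+1).
Hence, by induction on m, the claim holds for every m ≥ 0.
Therefore the largest such d is 3.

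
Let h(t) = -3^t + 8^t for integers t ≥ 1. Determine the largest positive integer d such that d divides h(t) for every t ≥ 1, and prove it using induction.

Computing the first values: h(1) = 5 and h(2) = 55; gcd(5, 55) = 5, so d ≤ 5.
We prove 5 | -3^t + 8^t for all t ≥ 1 by induction on t.
For the base case t = 1: h(1) = 5 = 5·(1), so 5 | h(1).
Inductive step: suppose the statement holds for some i ≥ 1, i.e. 5 | h(i). Then
8^{i+1} − 3^{i+1} = 8·8^i − 3·3^i = 8·(8^i − 3^i) + (5)·3^i. The first term is divisible by 5 by the inductive hypothesis, and the second term (5)·3^i is divisible by 5 since 5 | 5. Hence 5 | h(i+1).
By induction, the statement is established for all t ≥ 1.
Therefore the largest such d is 5.

d = 5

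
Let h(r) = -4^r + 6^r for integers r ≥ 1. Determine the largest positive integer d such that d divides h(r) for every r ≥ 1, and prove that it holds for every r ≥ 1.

d = 2

Computing the first values: h(1) = 2 and h(2) = 20; gcd(2, 20) = 2, so d ≤ 2.
We prove 2 | -4^r + 6^r for all r ≥ 1 by induction on r.
When r = 1: h(1) = 2 = 2·(1), so 2 | h(1).
Inductive step: assume the claim holds for r = m, i.e. 2 | h(m). Then
6^{m+1} − 4^{m+1} = 6·6^m − 4·4^m = 6·(6^m − 4^m) + (2)·4^m. The first term is divisible by 2 by the inductive hypothesis, and the second term (2)·4^m is divisible by 2 since 2 | 2. Hence 2 | h(m+1).
By the principle of mathematical induction, the result holds for all r ≥ 1.
Therefore the largest such d is 2.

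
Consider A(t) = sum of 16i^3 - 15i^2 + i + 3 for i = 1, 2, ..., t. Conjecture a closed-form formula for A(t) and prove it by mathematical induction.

A(t) = t(4t^3 + 3t^2 - 3t + 1)

We claim A(t) = t(4t^3 + 3t^2 - 3t + 1) for all t ≥ 1.
For the base case t = 1: A(1) = 5, and the closed form gives 5. They agree.
Inductive step: suppose the statement holds for some i ≥ 1, so A(i) = i(4i^3 + 3i^2 - 3i + 1).
Then A(i+1) = A(i) + (16i^3 + 33i^2 + 19i + 5) = (i(4i^3 + 3i^2 - 3i + 1)) + (16i^3 + 33i^2 + 19i + 5).
Simplifying, A(i+1) = (i + 1)(4i^3 + 15i^2 + 15i + 5) = (i+1)(4(i+1)^3 + 3(i+1)^2 - 3(i+1) + 1),
which is the closed form with t = i+1.
By the principle of mathematical induction, the result holds for all t ≥ 1.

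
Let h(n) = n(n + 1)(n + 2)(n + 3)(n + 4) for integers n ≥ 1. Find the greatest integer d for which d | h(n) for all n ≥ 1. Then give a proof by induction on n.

Computing the first values: h(1) = 120 and h(2) = 720; gcd(120, 720) = 120, so d ≤ 120.
We prove 120 | n(n + 1)(n + 2)(n + 3)(n + 4) for all n ≥ 1 by induction on n.
For the base case n = 1: h(1) = 120 = 120·(1), so 120 | h(1).
Suppose the result is true for n = j, i.e. 120 | h(j). Then
h(j+1) − h(j) = (j+1)·(j+2)·(j+3)·(j+4)·(j+5) − j·(j+1)·(j+2)·(j+3)·(j+4) = (j+1)·(j+2)·(j+3)·(j+4)·[(j+5) − j] = 5·(j+1)·(j+2)·(j+3)·(j+4). The product of 4 consecutive integers is divisible by (4)! = 24, so h(j+1) − h(j) is divisible by 5·24 = 120. By the inductive hypothesis 120 | h(j), hence 120 | h(j+1).
Hence, by induction on n, the claim holds for every n ≥ 1.
Therefore the largest such d is 120.

d = 120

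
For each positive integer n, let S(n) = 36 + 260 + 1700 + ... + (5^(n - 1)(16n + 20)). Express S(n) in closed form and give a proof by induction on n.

We claim S(n) = 4·5^n(n + 1) - 4 for all n ≥ 1.
Base step (n = 1): S(1) = 36, and the closed form gives 36. They agree.
Suppose the result is true for n = k, so S(k) = 4·5^k(k + 1) - 4.
Then S(k+1) = S(k) + (5^k(16k + 36)) = (4·5^k(k + 1) - 4) + (5^k(16k + 36)).
Simplifying, S(k+1) = 20·5^k·k + 40·5^k - 4 = 4·5^(k+1)((k+1) + 1) - 4,
which is the closed form with n = k+1.
By the principle of mathematical induction, the result holds for all n ≥ 1.

S(n) = 4·5^n(n + 1) - 4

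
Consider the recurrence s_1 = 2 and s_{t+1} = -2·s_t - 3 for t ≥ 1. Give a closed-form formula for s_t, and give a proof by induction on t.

Computing the first terms: s_1 = 2, s_2 = -7, s_3 = 11. This suggests s_t = 3(-2)^(t - 1) - 1.
Base case (t = 1): the formula gives 2 = 2 = s_1.
Inductive step: assume the claim holds for t = j, so s_j = 3(-2)^(j - 1) - 1.
Then s_{j+1} = -2·s_j - 3 = -2·(3(-2)^(j - 1) - 1) - 3 = 3(-2)^j - 1 = 3(-2)^((j+1) - 1) - 1,
which is the claimed formula at t = j+1.
By induction, the statement is established for all t ≥ 1.

s_t = 3(-2)^(t - 1) - 1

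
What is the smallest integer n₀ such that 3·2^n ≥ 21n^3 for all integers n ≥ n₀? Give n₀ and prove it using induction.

At n = 14: 49152 < 57624, so the inequality fails and n₀ ≥ 15. We prove 3·2^n ≥ 21n^3 for all n ≥ 15.
For the base case n = 15: 3·2^n = 98304 and 21n^3 = 70875, so 98304 ≥ 70875.
For the inductive step, assume it holds for an arbitrary k ≥ 15, so 3·2^k ≥ 21k^3.
Then 3·2^(k + 1) = 2·(3·2^k) ≥ 2·(21k^3).
Also, for k ≥ 15 we have 2·(21k^3) ≥ 21(k+1)^3, since 2 ≥ (1 + 1/k)^3 for all k ≥ 15.
Combining, 3·2^(k + 1) ≥ 21(k+1)^3.
Hence, by induction on n, the claim holds for every n ≥ 15.
Hence the smallest such n₀ is 15.

n₀ = 15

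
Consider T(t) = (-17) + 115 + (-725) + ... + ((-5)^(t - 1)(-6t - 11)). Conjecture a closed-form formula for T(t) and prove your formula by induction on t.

T(t) = (-5)^t(t + 2) - 2

We claim T(t) = (-5)^t(t + 2) - 2 for all t ≥ 1.
For the base case t = 1: T(1) = -17, and the closed form gives -17. They agree.
For the inductive step, assume it holds for an arbitrary i ≥ 1, so T(i) = (-5)^i(i + 2) - 2.
Then T(i+1) = T(i) + ((-5)^i(-6i - 17)) = ((-5)^i(i + 2) - 2) + ((-5)^i(-6i - 17)).
Simplifying, T(i+1) = -5(-5)^i·i - 15(-5)^i - 2 = (-5)^(i+1)((i+1) + 2) - 2,
which is the closed form with t = i+1.
By the principle of mathematical induction, the result holds for all t ≥ 1.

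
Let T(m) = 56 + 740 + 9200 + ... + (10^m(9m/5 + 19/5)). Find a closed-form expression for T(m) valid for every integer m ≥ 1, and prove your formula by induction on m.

We claim T(m) = 2·10^m(m + 2) - 4 for all m ≥ 1.
Base case (m = 1): T(1) = 56, and the closed form gives 56. They agree.
For the inductive step, assume it holds for an arbitrary i ≥ 1, so T(i) = 2·10^i(i + 2) - 4.
Then T(i+1) = T(i) + (10^i(18i + 56)) = (2·10^i(i + 2) - 4) + (10^i(18i + 56)).
Simplifying, T(i+1) = 20·10^i·i + 60·10^i - 4 = 2·10^(i+1)((i+1) + 2) - 4,
which is the closed form with m = i+1.
Hence, by induction on m, the claim holds for every m ≥ 1.

T(m) = 2·10^m(m + 2) - 4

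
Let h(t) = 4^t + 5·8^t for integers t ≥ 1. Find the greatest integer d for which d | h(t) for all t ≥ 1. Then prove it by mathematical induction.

d = 4

Computing the first values: h(1) = 44 and h(2) = 336; gcd(44, 336) = 4, so d ≤ 4.
We prove 4 | 4^t + 5·8^t for all t ≥ 1 by induction on t.
Base case (t = 1): h(1) = 44 = 4·(11), so 4 | h(1).
For the inductive step, assume it holds for an arbitrary r ≥ 1, i.e. 4 | h(r). Then
h(r+1) − 8·h(r) = (4^(r+1) + 5·8^(r+1)) − 8·(4^r + 5·8^r) = (1)·4^r·(4 − 8) = (-4)·4^r. Since 4 | h(r) by the inductive hypothesis, 4 | 8·h(r); and 4 | -4 since -4 = 4·-1. Therefore 4 | h(r+1).
By induction, the statement is established for all t ≥ 1.
Therefore the largest such d is 4.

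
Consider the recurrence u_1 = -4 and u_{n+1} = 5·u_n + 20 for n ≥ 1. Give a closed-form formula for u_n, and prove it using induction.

Computing the first terms: u_1 = -4, u_2 = 0, u_3 = 20. This suggests u_n = 5^(n - 1) - 5.
For the base case n = 1: the formula gives -4 = -4 = u_1.
Suppose the result is true for n = p, so u_p = 5^(p - 1) - 5.
Then u_{p+1} = 5·u_p + 20 = 5·(5^(p - 1) - 5) + 20 = 5^p - 5 = 5^((p+1) - 1) - 5,
which is the claimed formula at n = p+1.
By induction, the statement is established for all n ≥ 1.

u_n = 5^(n - 1) - 5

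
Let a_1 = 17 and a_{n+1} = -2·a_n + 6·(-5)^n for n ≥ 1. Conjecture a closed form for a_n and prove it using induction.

a_n = 7(-2)^(n - 1) - 2(-5)^n

Computing the first terms: a_1 = 17, a_2 = -64, a_3 = 278. This suggests a_n = 7(-2)^(n - 1) - 2(-5)^n.
Base step (n = 1): the formula gives 17 = 17 = a_1.
Inductive step: assume the claim holds for n = r, so a_r = 7(-2)^(r - 1) - 2(-5)^r.
Then a_{r+1} = -2·a_r + 6·(-5)^r = -2·(7(-2)^(r - 1) - 2(-5)^r) + 6·(-5)^r = 7(-2)^r - 2(-5)^(r + 1) = 7(-2)^((r+1) - 1) - 2(-5)^(r+1),
which is the claimed formula at n = r+1.
This completes the induction.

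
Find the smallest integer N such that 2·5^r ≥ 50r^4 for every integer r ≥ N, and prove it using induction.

N = 7

At r = 6: 31250 < 64800, so the inequality fails and N ≥ 7. We prove 2·5^r ≥ 50r^4 for all r ≥ 7.
When r = 7: 2·5^r = 156250 and 50r^4 = 120050, so 156250 ≥ 120050.
Inductive step: suppose the statement holds for some m ≥ 7, so 2·5^m ≥ 50m^4.
Then 2·5^(m + 1) = 5·(2·5^m) ≥ 5·(50m^4).
Also, for m ≥ 7 we have 5·(50m^4) ≥ 50(m+1)^4, since 5 ≥ (1 + 1/m)^4 for all m ≥ 7.
Combining, 2·5^(m + 1) ≥ 50(m+1)^4.
By the principle of mathematical induction, the result holds for all r ≥ 7.
Hence the smallest such N is 7.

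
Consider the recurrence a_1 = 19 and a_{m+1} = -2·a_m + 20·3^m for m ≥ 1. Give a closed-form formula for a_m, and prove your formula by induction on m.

a_m = 7(-2)^(m - 1) + 4·3^m

Computing the first terms: a_1 = 19, a_2 = 22, a_3 = 136. This suggests a_m = 7(-2)^(m - 1) + 4·3^m.
For the base case m = 1: the formula gives 19 = 19 = a_1.
Inductive step: suppose the statement holds for some k ≥ 1, so a_k = 7(-2)^(k - 1) + 4·3^k.
Then a_{k+1} = -2·a_k + 20·3^k = -2·(7(-2)^(k - 1) + 4·3^k) + 20·3^k = 7(-2)^k + 4·3^(k + 1) = 7(-2)^((k+1) - 1) + 4·3^(k+1),
which is the claimed formula at m = k+1.
This completes the induction.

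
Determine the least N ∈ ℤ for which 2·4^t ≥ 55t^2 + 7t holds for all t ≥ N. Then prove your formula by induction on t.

At t = 4: 512 < 908, so the inequality fails and N ≥ 5. We prove 2·4^t ≥ 55t^2 + 7t for all t ≥ 5.
Base case (t = 5): 2·4^t = 2048 and 55t^2 + 7t = 1410, so 2048 ≥ 1410.
Inductive step: assume the claim holds for t = r, so 2·4^r ≥ 55r^2 + 7r.
Then 2·4^(r + 1) = 4·(2·4^r) ≥ 4·(55r^2 + 7r).
Also, for r ≥ 5 we have 4·(55r^2 + 7r) ≥ 55(r+1)^2 + 7(r+1), since 4·(55r^2 + 7r) − (55(r+1)^2 + 7(r+1)) = 165r^2 - 89r - 62, which is nonnegative for all r ≥ 5.
Combining, 2·4^(r + 1) ≥ 55(r+1)^2 + 7(r+1).
This completes the induction.
Hence the smallest such N is 5.

N = 5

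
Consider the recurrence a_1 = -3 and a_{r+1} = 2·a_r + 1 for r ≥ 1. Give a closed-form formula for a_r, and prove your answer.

a_r = -2^r - 1

Computing the first terms: a_1 = -3, a_2 = -5, a_3 = -9. This suggests a_r = -2^r - 1.
When r = 1: the formula gives -3 = -3 = a_1.
Suppose the result is true for r = k, so a_k = -2^k - 1.
Then a_{k+1} = 2·a_k + 1 = 2·(-2^k - 1) + 1 = -2^(k + 1) - 1,
which is the claimed formula at r = k+1.
By induction, the statement is established for all r ≥ 1.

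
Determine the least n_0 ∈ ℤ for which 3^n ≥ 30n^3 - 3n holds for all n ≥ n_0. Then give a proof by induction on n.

n_0 = 10

At n = 9: 19683 < 21843, so the inequality fails and n_0 ≥ 10. We prove 3^n ≥ 30n^3 - 3n for all n ≥ 10.
When n = 10: 3^n = 59049 and 30n^3 - 3n = 29970, so 59049 ≥ 29970.
For the inductive step, assume it holds for an arbitrary m ≥ 10, so 3^m ≥ 30m^3 - 3m.
Then 3^(m + 1) = 3·(3^m) ≥ 3·(30m^3 - 3m).
Also, for m ≥ 10 we have 3·(30m^3 - 3m) ≥ 30(m+1)^3 - 3(m+1), since 3·(30m^3 - 3m) − (30(m+1)^3 - 3(m+1)) = 60m^3 - 90m^2 - 96m - 27, which is nonnegative for all m ≥ 10.
Combining, 3^(m + 1) ≥ 30(m+1)^3 - 3(m+1).
By the principle of mathematical induction, the result holds for all n ≥ 10.
Hence the smallest such n_0 is 10.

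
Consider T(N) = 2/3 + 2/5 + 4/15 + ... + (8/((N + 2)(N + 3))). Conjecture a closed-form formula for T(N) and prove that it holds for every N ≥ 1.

We claim T(N) = 8N/(3(N + 3)) for all N ≥ 1.
When N = 1: T(1) = 2/3, and the closed form gives 2/3. They agree.
Inductive step: assume the claim holds for N = k, so T(k) = 8k/(3(k + 3)).
Then T(k+1) = T(k) + (8/((k + 3)(k + 4))) = (8k/(3(k + 3))) + (8/((k + 3)(k + 4))).
Simplifying, T(k+1) = 8(k + 1)/(3(k + 4)) = 8(k+1)/(3((k+1) + 3)),
which is the closed form with N = k+1.
By induction, the statement is established for all N ≥ 1.

T(N) = 8N/(3(N + 3))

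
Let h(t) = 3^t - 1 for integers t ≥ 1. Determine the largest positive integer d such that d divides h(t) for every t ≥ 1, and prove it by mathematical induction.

d = 2

Computing the first values: h(1) = 2 and h(2) = 8; gcd(2, 8) = 2, so d ≤ 2.
We prove 2 | 3^t - 1 for all t ≥ 1 by induction on t.
Base case (t = 1): h(1) = 2 = 2·(1), so 2 | h(1).
Suppose the result is true for t = p, i.e. 2 | h(p). Then
3^{p+1} − 1^{p+1} = 3·3^p − 1·1^p = 3·(3^p − 1^p) + (2)·1^p. The first term is divisible by 2 by the inductive hypothesis, and the second term (2)·1^p is divisible by 2 since 2 | 2. Hence 2 | h(p+1).
This completes the induction.
Therefore the largest such d is 2.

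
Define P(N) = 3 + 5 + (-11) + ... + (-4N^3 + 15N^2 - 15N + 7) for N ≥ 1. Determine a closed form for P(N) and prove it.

P(N) = -N(N^3 - 3N^2 + N - 2)

We claim P(N) = -N(N^3 - 3N^2 + N - 2) for all N ≥ 1.
Base step (N = 1): P(1) = 3, and the closed form gives 3. They agree.
Inductive step: assume the claim holds for N = m, so P(m) = m(-m^3 + 3m^2 - m + 2).
Then P(m+1) = P(m) + (-4m^3 + 3m^2 + 3m + 3) = (m(-m^3 + 3m^2 - m + 2)) + (-4m^3 + 3m^2 + 3m + 3).
Simplifying, P(m+1) = -(m + 1)(m^3 - 2m - 3) = -(m+1)((m+1)^3 - 3(m+1)^2 + (m+1) - 2),
which is the closed form with N = m+1.
By the principle of mathematical induction, the result holds for all N ≥ 1.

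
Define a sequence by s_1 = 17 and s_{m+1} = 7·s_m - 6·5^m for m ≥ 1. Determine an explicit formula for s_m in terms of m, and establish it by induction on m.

s_m = 3·5^m + 2·7^(m - 1)

Computing the first terms: s_1 = 17, s_2 = 89, s_3 = 473. This suggests s_m = 3·5^m + 2·7^(m - 1).
Base case (m = 1): the formula gives 17 = 17 = s_1.
Inductive step: assume the claim holds for m = r, so s_r = 3·5^r + 2·7^(r - 1).
Then s_{r+1} = 7·s_r - 6·5^r = 7·(3·5^r + 2·7^(r - 1)) - 6·5^r = 3·5^(r + 1) + 2·7^r = 3·5^(r+1) + 2·7^((r+1) - 1),
which is the claimed formula at m = r+1.
This completes the induction.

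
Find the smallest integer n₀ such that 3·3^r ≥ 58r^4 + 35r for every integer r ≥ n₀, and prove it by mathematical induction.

At r = 11: 531441 < 849563, so the inequality fails and n₀ ≥ 12. We prove 3·3^r ≥ 58r^4 + 35r for all r ≥ 12.
For the base case r = 12: 3·3^r = 1594323 and 58r^4 + 35r = 1203108, so 1594323 ≥ 1203108.
Inductive step: suppose the statement holds for some k ≥ 12, so 3·3^k ≥ 58k^4 + 35k.
Then 3·3^(k + 1) = 3·(3·3^k) ≥ 3·(58k^4 + 35k).
Also, for k ≥ 12 we have 3·(58k^4 + 35k) ≥ 58(k+1)^4 + 35(k+1), since 3·(58k^4 + 35k) − (58(k+1)^4 + 35(k+1)) = 116k^4 - 232k^3 - 348k^2 - 162k - 93, which is nonnegative for all k ≥ 12.
Combining, 3·3^(k + 1) ≥ 58(k+1)^4 + 35(k+1).
By the principle of mathematical induction, the result holds for all r ≥ 12.
Hence the smallest such n₀ is 12.

n₀ = 12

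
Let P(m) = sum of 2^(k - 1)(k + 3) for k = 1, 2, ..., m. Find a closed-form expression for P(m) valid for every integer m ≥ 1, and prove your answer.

P(m) = 2^m(m + 2) - 2

We claim P(m) = 2^m(m + 2) - 2 for all m ≥ 1.
For the base case m = 1: P(1) = 4, and the closed form gives 4. They agree.
Inductive step: suppose the statement holds for some k ≥ 1, so P(k) = 2^k(k + 2) - 2.
Then P(k+1) = P(k) + (2^k(k + 4)) = (2^k(k + 2) - 2) + (2^k(k + 4)).
Simplifying, P(k+1) = 2·2^k·k + 6·2^k - 2 = 2^(k+1)((k+1) + 2) - 2,
which is the closed form with m = k+1.
By the principle of mathematical induction, the result holds for all m ≥ 1.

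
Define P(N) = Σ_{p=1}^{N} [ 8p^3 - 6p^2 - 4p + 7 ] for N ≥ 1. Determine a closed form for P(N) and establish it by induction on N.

We claim P(N) = N(2N^3 + 2N^2 - 3N + 4) for all N ≥ 1.
When N = 1: P(1) = 5, and the closed form gives 5. They agree.
For the inductive step, assume it holds for an arbitrary p ≥ 1, so P(p) = p(2p^3 + 2p^2 - 3p + 4).
Then P(p+1) = P(p) + (8p^3 + 18p^2 + 8p + 5) = (p(2p^3 + 2p^2 - 3p + 4)) + (8p^3 + 18p^2 + 8p + 5).
Simplifying, P(p+1) = (p + 1)(2p^3 + 8p^2 + 7p + 5) = (p+1)(2(p+1)^3 + 2(p+1)^2 - 3(p+1) + 4),
which is the closed form with N = p+1.
Hence, by induction on N, the claim holds for every N ≥ 1.

P(N) = N(2N^3 + 2N^2 - 3N + 4)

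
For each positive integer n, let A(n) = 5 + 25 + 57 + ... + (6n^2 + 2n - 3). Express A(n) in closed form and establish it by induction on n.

We claim A(n) = n(2n^2 + 4n - 1) for all n ≥ 1.
Base case (n = 1): A(1) = 5, and the closed form gives 5. They agree.
Inductive step: suppose the statement holds for some j ≥ 1, so A(j) = j(2j^2 + 4j - 1).
Then A(j+1) = A(j) + (6j^2 + 14j + 5) = (j(2j^2 + 4j - 1)) + (6j^2 + 14j + 5).
Simplifying, A(j+1) = (j + 1)(2j^2 + 8j + 5) = (j+1)(2(j+1)^2 + 4(j+1) - 1),
which is the closed form with n = j+1.
By the principle of mathematical induction, the result holds for all n ≥ 1.

A(n) = n(2n^2 + 4n - 1)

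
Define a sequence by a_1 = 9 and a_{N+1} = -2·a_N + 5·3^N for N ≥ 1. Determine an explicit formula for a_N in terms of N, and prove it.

a_N = -3(-2)^N + 3^N

Computing the first terms: a_1 = 9, a_2 = -3, a_3 = 51. This suggests a_N = -3(-2)^N + 3^N.
Base step (N = 1): the formula gives 9 = 9 = a_1.
Inductive step: assume the claim holds for N = j, so a_j = -3(-2)^j + 3^j.
Then a_{j+1} = -2·a_j + 5·3^j = -2·(-3(-2)^j + 3^j) + 5·3^j = -3(-2)^(j + 1) + 3^(j + 1),
which is the claimed formula at N = j+1.
By the principle of mathematical induction, the result holds for all N ≥ 1.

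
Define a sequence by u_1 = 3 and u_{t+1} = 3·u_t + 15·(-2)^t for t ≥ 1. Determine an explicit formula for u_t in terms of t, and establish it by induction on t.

u_t = -3(-2)^t - 3^t

Computing the first terms: u_1 = 3, u_2 = -21, u_3 = -3. This suggests u_t = -3(-2)^t - 3^t.
For the base case t = 1: the formula gives 3 = 3 = u_1.
Suppose the result is true for t = m, so u_m = -3(-2)^m - 3^m.
Then u_{m+1} = 3·u_m + 15·(-2)^m = 3·(-3(-2)^m - 3^m) + 15·(-2)^m = -3(-2)^(m + 1) - 3^(m + 1),
which is the claimed formula at t = m+1.
This completes the induction.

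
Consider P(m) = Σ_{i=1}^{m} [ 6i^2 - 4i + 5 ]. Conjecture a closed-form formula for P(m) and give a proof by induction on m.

P(m) = m(2m^2 + m + 4)

We claim P(m) = m(2m^2 + m + 4) for all m ≥ 1.
Base case (m = 1): P(1) = 7, and the closed form gives 7. They agree.
Suppose the result is true for m = i, so P(i) = i(2i^2 + i + 4).
Then P(i+1) = P(i) + (6i^2 + 8i + 7) = (i(2i^2 + i + 4)) + (6i^2 + 8i + 7).
Simplifying, P(i+1) = (i + 1)(2i^2 + 5i + 7) = (i+1)(2(i+1)^2 + (i+1) + 4),
which is the closed form with m = i+1.
This completes the induction.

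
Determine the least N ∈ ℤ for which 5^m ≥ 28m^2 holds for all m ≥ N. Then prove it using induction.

N = 4

At m = 3: 125 < 252, so the inequality fails and N ≥ 4. We prove 5^m ≥ 28m^2 for all m ≥ 4.
When m = 4: 5^m = 625 and 28m^2 = 448, so 625 ≥ 448.
Suppose the result is true for m = j, so 5^j ≥ 28j^2.
Then 5^(j + 1) = 5·(5^j) ≥ 5·(28j^2).
Also, for j ≥ 4 we have 5·(28j^2) ≥ 28(j+1)^2, since 5 ≥ (1 + 1/j)^2 for all j ≥ 4.
Combining, 5^(j + 1) ≥ 28(j+1)^2.
This completes the induction.
Hence the smallest such N is 4.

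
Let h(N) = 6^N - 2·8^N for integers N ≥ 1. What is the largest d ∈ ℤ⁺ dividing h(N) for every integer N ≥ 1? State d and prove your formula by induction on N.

d = 2

Computing the first values: h(1) = -10 and h(2) = -92; gcd(-10, -92) = 2, so d ≤ 2.
We prove 2 | 6^N - 2·8^N for all N ≥ 1 by induction on N.
For the base case N = 1: h(1) = -10 = 2·(-5), so 2 | h(1).
Inductive step: suppose the statement holds for some i ≥ 1, i.e. 2 | h(i). Then
h(i+1) − 8·h(i) = (6^(i+1) - 2·8^(i+1)) − 8·(6^i - 2·8^i) = (1)·6^i·(6 − 8) = (-2)·6^i. Since 2 | h(i) by the inductive hypothesis, 2 | 8·h(i); and 2 | -2 since -2 = 2·-1. Therefore 2 | h(i+1).
Hence, by induction on N, the claim holds for every N ≥ 1.
Therefore the largest such d is 2.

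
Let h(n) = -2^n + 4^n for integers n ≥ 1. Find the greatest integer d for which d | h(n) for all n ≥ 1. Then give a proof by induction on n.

d = 2

Computing the first values: h(1) = 2 and h(2) = 12; gcd(2, 12) = 2, so d ≤ 2.
We prove 2 | -2^n + 4^n for all n ≥ 1 by induction on n.
Base case (n = 1): h(1) = 2 = 2·(1), so 2 | h(1).
For the inductive step, assume it holds for an arbitrary i ≥ 1, i.e. 2 | h(i). Then
4^{i+1} − 2^{i+1} = 4·4^i − 2·2^i = 4·(4^i − 2^i) + (2)·2^i. The first term is divisible by 2 by the inductive hypothesis, and the second term (2)·2^i is divisible by 2 since 2 | 2. Hence 2 | h(i+1).
By the principle of mathematical induction, the result holds for all n ≥ 1.
Therefore the largest such d is 2.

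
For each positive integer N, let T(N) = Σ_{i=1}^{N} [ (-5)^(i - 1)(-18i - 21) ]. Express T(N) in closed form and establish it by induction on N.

T(N) = (-5)^N(3N + 4) - 4

We claim T(N) = (-5)^N(3N + 4) - 4 for all N ≥ 1.
Base case (N = 1): T(1) = -39, and the closed form gives -39. They agree.
Inductive step: assume the claim holds for N = i, so T(i) = (-5)^i(3i + 4) - 4.
Then T(i+1) = T(i) + ((-5)^i(-18i - 39)) = ((-5)^i(3i + 4) - 4) + ((-5)^i(-18i - 39)).
Simplifying, T(i+1) = -15(-5)^i·i - 35(-5)^i - 4 = (-5)^(i+1)(3(i+1) + 4) - 4,
which is the closed form with N = i+1.
By the principle of mathematical induction, the result holds for all N ≥ 1.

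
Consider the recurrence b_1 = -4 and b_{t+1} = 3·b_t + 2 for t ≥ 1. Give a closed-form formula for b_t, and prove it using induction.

b_t = -3^t - 1

Computing the first terms: b_1 = -4, b_2 = -10, b_3 = -28. This suggests b_t = -3^t - 1.
For the base case t = 1: the formula gives -4 = -4 = b_1.
Inductive step: assume the claim holds for t = r, so b_r = -3^r - 1.
Then b_{r+1} = 3·b_r + 2 = 3·(-3^r - 1) + 2 = -3^(r + 1) - 1,
which is the claimed formula at t = r+1.
This completes the induction.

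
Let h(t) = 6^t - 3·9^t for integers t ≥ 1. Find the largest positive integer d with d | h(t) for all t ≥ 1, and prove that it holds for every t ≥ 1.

Computing the first values: h(1) = -21 and h(2) = -207; gcd(-21, -207) = 3, so d ≤ 3.
We prove 3 | 6^t - 3·9^t for all t ≥ 1 by induction on t.
For the base case t = 1: h(1) = -21 = 3·(-7), so 3 | h(1).
Inductive step: assume the claim holds for t = j, i.e. 3 | h(j). Then
h(j+1) − 9·h(j) = (6^(j+1) - 3·9^(j+1)) − 9·(6^j - 3·9^j) = (1)·6^j·(6 − 9) = (-3)·6^j. Since 3 | h(j) by the inductive hypothesis, 3 | 9·h(j); and 3 | -3 since -3 = 3·-1. Therefore 3 | h(j+1).
By the principle of mathematical induction, the result holds for all t ≥ 1.
Therefore the largest such d is 3.

d = 3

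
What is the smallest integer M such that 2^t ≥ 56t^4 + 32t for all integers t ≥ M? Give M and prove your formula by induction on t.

M = 25

At t = 24: 16777216 < 18580224, so the inequality fails and M ≥ 25. We prove 2^t ≥ 56t^4 + 32t for all t ≥ 25.
Base step (t = 25): 2^t = 33554432 and 56t^4 + 32t = 21875800, so 33554432 ≥ 21875800.
Inductive step: assume the claim holds for t = m, so 2^m ≥ 56m^4 + 32m.
Then 2^(m + 1) = 2·(2^m) ≥ 2·(56m^4 + 32m).
Also, for m ≥ 25 we have 2·(56m^4 + 32m) ≥ 56(m+1)^4 + 32(m+1), since 2·(56m^4 + 32m) − (56(m+1)^4 + 32(m+1)) = 56m^4 - 224m^3 - 336m^2 - 192m - 88, which is nonnegative for all m ≥ 25.
Combining, 2^(m + 1) ≥ 56(m+1)^4 + 32(m+1).
Hence, by induction on t, the claim holds for every t ≥ 25.
Hence the smallest such M is 25.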